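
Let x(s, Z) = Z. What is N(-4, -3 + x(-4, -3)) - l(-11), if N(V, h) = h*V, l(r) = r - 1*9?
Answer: 44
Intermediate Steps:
l(r) = -9 + r (l(r) = r - 9 = -9 + r)
N(V, h) = V*h
N(-4, -3 + x(-4, -3)) - l(-11) = -4*(-3 - 3) - (-9 - 11) = -4*(-6) - 1*(-20) = 24 + 20 = 44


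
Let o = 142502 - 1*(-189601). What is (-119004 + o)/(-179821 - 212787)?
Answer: -213099/392608 ≈ -0.54278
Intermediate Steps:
o = 332103 (o = 142502 + 189601 = 332103)
(-119004 + o)/(-179821 - 212787) = (-119004 + 332103)/(-179821 - 212787) = 213099/(-392608) = 213099*(-1/392608) = -213099/392608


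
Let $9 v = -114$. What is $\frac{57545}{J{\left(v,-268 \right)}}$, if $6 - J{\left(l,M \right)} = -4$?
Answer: $\frac{11509}{2} \approx 5754.5$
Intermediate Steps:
$v = - \frac{38}{3}$ ($v = \frac{1}{9} \left(-114\right) = - \frac{38}{3} \approx -12.667$)
$J{\left(l,M \right)} = 10$ ($J{\left(l,M \right)} = 6 - -4 = 6 + 4 = 10$)
$\frac{57545}{J{\left(v,-268 \right)}} = \frac{57545}{10} = 57545 \cdot \frac{1}{10} = \frac{11509}{2}$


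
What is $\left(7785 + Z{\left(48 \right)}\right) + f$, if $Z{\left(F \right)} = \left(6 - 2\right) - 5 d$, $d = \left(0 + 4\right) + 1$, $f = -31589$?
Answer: $-23825$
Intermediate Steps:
$d = 5$ ($d = 4 + 1 = 5$)
$Z{\left(F \right)} = -21$ ($Z{\left(F \right)} = \left(6 - 2\right) - 25 = 4 - 25 = -21$)
$\left(7785 + Z{\left(48 \right)}\right) + f = \left(7785 - 21\right) - 31589 = 7764 - 31589 = -23825$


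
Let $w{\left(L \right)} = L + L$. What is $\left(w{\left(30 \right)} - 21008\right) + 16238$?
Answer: $-4710$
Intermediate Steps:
$w{\left(L \right)} = 2 L$
$\left(w{\left(30 \right)} - 21008\right) + 16238 = \left(2 \cdot 30 - 21008\right) + 16238 = \left(60 - 21008\right) + 16238 = -20948 + 16238 = -4710$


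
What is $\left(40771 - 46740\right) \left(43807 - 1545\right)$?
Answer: $-252261878$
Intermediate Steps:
$\left(40771 - 46740\right) \left(43807 - 1545\right) = \left(-5969\right) 42262 = -252261878$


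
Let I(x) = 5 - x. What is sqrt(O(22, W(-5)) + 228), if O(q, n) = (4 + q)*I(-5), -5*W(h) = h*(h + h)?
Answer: 2*sqrt(122) ≈ 22.091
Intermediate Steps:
W(h) = -2*h**2/5 (W(h) = -h*(h + h)/5 = -h*2*h/5 = -2*h**2/5)
O(q, n) = 40 + 10*q (O(q, n) = (4 + q)*(5 - 1*(-5)) = (4 + q)*(5 + 5) = (4 + q)*10 = 40 + 10*q)
sqrt(O(22, W(-5)) + 228) = sqrt((40 + 10*22) + 228) = sqrt((40 + 220) + 228) = sqrt(260 + 228) = sqrt(488) = 2*sqrt(122)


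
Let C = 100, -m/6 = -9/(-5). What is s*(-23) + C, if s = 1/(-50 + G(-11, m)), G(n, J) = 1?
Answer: 4923/49 ≈ 100.47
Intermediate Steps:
m = -54/5 (m = -(-54)/(-5) = -(-54)*(-1)/5 = -6*9/5 = -54/5 ≈ -10.800)
s = -1/49 (s = 1/(-50 + 1) = 1/(-49) = -1/49 ≈ -0.020408)
s*(-23) + C = -1/49*(-23) + 100 = 23/49 + 100 = 4923/49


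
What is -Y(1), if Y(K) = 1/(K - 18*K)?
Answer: 1/17 ≈ 0.058824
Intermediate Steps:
Y(K) = -1/(17*K) (Y(K) = 1/(-17*K) = -1/(17*K))
-Y(1) = -(-1)/(17*1) = -(-1)/17 = -1*(-1/17) = 1/17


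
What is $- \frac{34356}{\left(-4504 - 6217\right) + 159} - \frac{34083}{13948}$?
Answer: $\frac{59606421}{73659388} \approx 0.80922$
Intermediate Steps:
$- \frac{34356}{\left(-4504 - 6217\right) + 159} - \frac{34083}{13948} = - \frac{34356}{-10721 + 159} - \frac{34083}{13948} = - \frac{34356}{-10562} - \frac{34083}{13948} = \left(-34356\right) \left(- \frac{1}{10562}\right) - \frac{34083}{13948} = \frac{17178}{5281} - \frac{34083}{13948} = \frac{59606421}{73659388}$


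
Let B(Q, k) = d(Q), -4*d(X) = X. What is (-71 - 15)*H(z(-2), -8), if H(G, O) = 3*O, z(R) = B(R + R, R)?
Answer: 2064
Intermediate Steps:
d(X) = -X/4
B(Q, k) = -Q/4
z(R) = -R/2 (z(R) = -(R + R)/4 = -R/2)
(-71 - 15)*H(z(-2), -8) = (-71 - 15)*(3*(-8)) = -86*(-24) = 2064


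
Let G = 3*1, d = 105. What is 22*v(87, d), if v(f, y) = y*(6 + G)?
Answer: 20790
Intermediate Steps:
G = 3
v(f, y) = 9*y (v(f, y) = y*(6 + 3) = y*9 = 9*y)
22*v(87, d) = 22*(9*105) = 22*945 = 20790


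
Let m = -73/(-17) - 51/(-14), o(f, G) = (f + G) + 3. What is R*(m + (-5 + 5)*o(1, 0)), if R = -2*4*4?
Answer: -30224/119 ≈ -253.98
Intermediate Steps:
o(f, G) = 3 + G + f (o(f, G) = (G + f) + 3 = 3 + G + f)
m = 1889/238 (m = -73*(-1/17) - 51*(-1/14) = 73/17 + 51/14 = 1889/238 ≈ 7.9370)
R = -32 (R = -8*4 = -32)
R*(m + (-5 + 5)*o(1, 0)) = -32*(1889/238 + (-5 + 5)*(3 + 0 + 1)) = -32*(1889/238 + 0*4) = -32*(1889/238 + 0) = -32*1889/238 = -30224/119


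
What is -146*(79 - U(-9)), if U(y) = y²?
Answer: 292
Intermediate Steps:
-146*(79 - U(-9)) = -146*(79 - 1*(-9)²) = -146*(79 - 1*81) = -146*(79 - 81) = -146*(-2) = 292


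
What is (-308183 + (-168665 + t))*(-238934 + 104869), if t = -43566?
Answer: 69769302910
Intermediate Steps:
(-308183 + (-168665 + t))*(-238934 + 104869) = (-308183 + (-168665 - 43566))*(-238934 + 104869) = (-308183 - 212231)*(-134065) = -520414*(-134065) = 69769302910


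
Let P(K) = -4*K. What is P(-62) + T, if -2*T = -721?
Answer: 1217/2 ≈ 608.50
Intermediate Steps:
T = 721/2 (T = -½*(-721) = 721/2 ≈ 360.50)
P(-62) + T = -4*(-62) + 721/2 = 248 + 721/2 = 1217/2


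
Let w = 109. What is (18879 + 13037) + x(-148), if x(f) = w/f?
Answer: 4723459/148 ≈ 31915.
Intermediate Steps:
x(f) = 109/f
(18879 + 13037) + x(-148) = (18879 + 13037) + 109/(-148) = 31916 + 109*(-1/148) = 31916 - 109/148 = 4723459/148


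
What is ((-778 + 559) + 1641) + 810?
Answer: 2232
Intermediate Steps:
((-778 + 559) + 1641) + 810 = (-219 + 1641) + 810 = 1422 + 810 = 2232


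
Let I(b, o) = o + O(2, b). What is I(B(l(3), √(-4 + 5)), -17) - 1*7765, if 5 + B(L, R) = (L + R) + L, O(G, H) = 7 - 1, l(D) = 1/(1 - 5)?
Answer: -7776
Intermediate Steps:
l(D) = -¼ (l(D) = 1/(-4) = -¼)
O(G, H) = 6
B(L, R) = -5 + R + 2*L (B(L, R) = -5 + ((L + R) + L) = -5 + (R + 2*L) = -5 + R + 2*L)
I(b, o) = 6 + o (I(b, o) = o + 6 = 6 + o)
I(B(l(3), √(-4 + 5)), -17) - 1*7765 = (6 - 17) - 1*7765 = -11 - 7765 = -7776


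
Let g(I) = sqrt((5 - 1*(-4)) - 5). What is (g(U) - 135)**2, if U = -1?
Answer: 17689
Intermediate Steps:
g(I) = 2 (g(I) = sqrt((5 + 4) - 5) = sqrt(9 - 5) = sqrt(4) = 2)
(g(U) - 135)**2 = (2 - 135)**2 = (-133)**2 = 17689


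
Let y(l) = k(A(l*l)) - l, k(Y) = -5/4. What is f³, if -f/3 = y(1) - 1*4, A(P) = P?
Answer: 421875/64 ≈ 6591.8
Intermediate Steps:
k(Y) = -5/4 (k(Y) = -5*¼ = -5/4)
y(l) = -5/4 - l
f = 75/4 (f = -3*((-5/4 - 1*1) - 1*4) = -3*((-5/4 - 1) - 4) = -3*(-9/4 - 4) = -3*(-25/4) = 75/4 ≈ 18.750)
f³ = (75/4)³ = 421875/64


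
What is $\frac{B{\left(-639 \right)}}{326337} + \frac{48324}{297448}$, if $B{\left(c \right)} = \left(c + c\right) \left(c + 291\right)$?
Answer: $\frac{425454375}{278931862} \approx 1.5253$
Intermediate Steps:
$B{\left(c \right)} = 2 c \left(291 + c\right)$
$\frac{B{\left(-639 \right)}}{326337} + \frac{48324}{297448} = \frac{2 \left(-639\right) \left(291 - 639\right)}{326337} + \frac{48324}{297448} = 2 \left(-639\right) \left(-348\right) \frac{1}{326337} + 48324 \cdot \frac{1}{297448} = 444744 \cdot \frac{1}{326337} + \frac{12081}{74362} = \frac{5112}{3751} + \frac{12081}{74362} = \frac{425454375}{278931862}$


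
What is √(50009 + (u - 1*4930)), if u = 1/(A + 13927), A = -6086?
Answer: 14*√14140380990/7841 ≈ 212.32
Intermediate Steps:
u = 1/7841 (u = 1/(-6086 + 13927) = 1/7841 ≈ 0.00012753)
√(50009 + (u - 1*4930)) = √(50009 + (1/7841 - 1*4930)) = √(50009 + (1/7841 - 4930)) = √(50009 - 38656129/7841) = √(353464440/7841) = 14*√14140380990/7841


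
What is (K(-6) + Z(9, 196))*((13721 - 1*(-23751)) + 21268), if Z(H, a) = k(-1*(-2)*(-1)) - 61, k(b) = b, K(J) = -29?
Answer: -5404080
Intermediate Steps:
Z(H, a) = -63 (Z(H, a) = -1*(-2)*(-1) - 61 = 2*(-1) - 61 = -2 - 61 = -63)
(K(-6) + Z(9, 196))*((13721 - 1*(-23751)) + 21268) = (-29 - 63)*((13721 - 1*(-23751)) + 21268) = -92*((13721 + 23751) + 21268) = -92*(37472 + 21268) = -92*58740 = -5404080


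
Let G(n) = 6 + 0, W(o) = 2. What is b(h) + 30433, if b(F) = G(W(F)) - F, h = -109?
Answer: 30548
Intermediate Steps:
G(n) = 6
b(F) = 6 - F
b(h) + 30433 = (6 - 1*(-109)) + 30433 = (6 + 109) + 30433 = 115 + 30433 = 30548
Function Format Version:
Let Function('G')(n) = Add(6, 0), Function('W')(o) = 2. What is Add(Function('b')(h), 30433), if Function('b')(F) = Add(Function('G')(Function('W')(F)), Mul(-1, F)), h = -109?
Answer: 30548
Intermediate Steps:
Function('G')(n) = 6
Function('b')(F) = Add(6, Mul(-1, F))
Add(Function('b')(h), 30433) = Add(Add(6, Mul(-1, -109)), 30433) = Add(Add(6, 109), 30433) = Add(115, 30433) = 30548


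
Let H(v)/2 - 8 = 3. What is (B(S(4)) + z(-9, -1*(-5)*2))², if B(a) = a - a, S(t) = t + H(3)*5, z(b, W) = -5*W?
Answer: 2500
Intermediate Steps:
H(v) = 22 (H(v) = 16 + 2*3 = 16 + 6 = 22)
S(t) = 110 + t (S(t) = t + 22*5 = t + 110 = 110 + t)
B(a) = 0
(B(S(4)) + z(-9, -1*(-5)*2))² = (0 - 5*(-1*(-5))*2)² = (0 - 25*2)² = (0 - 5*10)² = (0 - 50)² = (-50)² = 2500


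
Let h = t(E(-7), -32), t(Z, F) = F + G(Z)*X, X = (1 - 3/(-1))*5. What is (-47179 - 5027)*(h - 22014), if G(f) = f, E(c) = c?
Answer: 1158242316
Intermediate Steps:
X = 20 (X = (1 - 3*(-1))*5 = (1 + 3)*5 = 4*5 = 20)
t(Z, F) = F + 20*Z (t(Z, F) = F + Z*20 = F + 20*Z)
h = -172 (h = -32 + 20*(-7) = -32 - 140 = -172)
(-47179 - 5027)*(h - 22014) = (-47179 - 5027)*(-172 - 22014) = -52206*(-22186) = 1158242316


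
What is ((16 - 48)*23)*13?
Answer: -9568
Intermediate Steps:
((16 - 48)*23)*13 = -32*23*13 = -736*13 = -9568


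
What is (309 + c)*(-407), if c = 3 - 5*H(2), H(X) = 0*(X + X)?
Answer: -126984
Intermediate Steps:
H(X) = 0 (H(X) = 0*(2*X) = 0)
c = 3 (c = 3 - 5*0 = 3 + 0 = 3)
(309 + c)*(-407) = (309 + 3)*(-407) = 312*(-407) = -126984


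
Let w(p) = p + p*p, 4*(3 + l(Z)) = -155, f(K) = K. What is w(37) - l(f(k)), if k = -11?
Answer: 5791/4 ≈ 1447.8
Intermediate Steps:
l(Z) = -167/4 (l(Z) = -3 + (¼)*(-155) = -3 - 155/4 = -167/4)
w(p) = p + p²
w(37) - l(f(k)) = 37*(1 + 37) - 1*(-167/4) = 37*38 + 167/4 = 1406 + 167/4 = 5791/4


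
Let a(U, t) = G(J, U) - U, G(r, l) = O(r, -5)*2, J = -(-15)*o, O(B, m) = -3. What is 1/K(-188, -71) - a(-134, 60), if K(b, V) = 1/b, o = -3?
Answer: -316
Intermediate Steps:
J = -45 (J = -(-15)*(-3) = -5*9 = -45)
G(r, l) = -6 (G(r, l) = -3*2 = -6)
a(U, t) = -6 - U
1/K(-188, -71) - a(-134, 60) = 1/(1/(-188)) - (-6 - 1*(-134)) = 1/(-1/188) - (-6 + 134) = -188 - 1*128 = -188 - 128 = -316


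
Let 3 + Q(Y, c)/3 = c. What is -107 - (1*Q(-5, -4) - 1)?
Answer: -85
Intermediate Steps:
Q(Y, c) = -9 + 3*c
-107 - (1*Q(-5, -4) - 1) = -107 - (1*(-9 + 3*(-4)) - 1) = -107 - (1*(-9 - 12) - 1) = -107 - (1*(-21) - 1) = -107 - (-21 - 1) = -107 - 1*(-22) = -107 + 22 = -85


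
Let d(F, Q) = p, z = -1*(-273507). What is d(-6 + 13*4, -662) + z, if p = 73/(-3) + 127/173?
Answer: 141937885/519 ≈ 2.7348e+5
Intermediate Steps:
z = 273507
p = -12248/519 (p = 73*(-⅓) + 127*(1/173) = -73/3 + 127/173 = -12248/519 ≈ -23.599)
d(F, Q) = -12248/519
d(-6 + 13*4, -662) + z = -12248/519 + 273507 = 141937885/519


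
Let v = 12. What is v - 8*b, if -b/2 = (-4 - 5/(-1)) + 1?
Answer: 44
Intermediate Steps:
b = -4 (b = -2*((-4 - 5/(-1)) + 1) = -2*((-4 - 5*(-1)) + 1) = -2*((-4 + 5) + 1) = -2*(1 + 1) = -2*2 = -4)
v - 8*b = 12 - 8*(-4) = 12 + 32 = 44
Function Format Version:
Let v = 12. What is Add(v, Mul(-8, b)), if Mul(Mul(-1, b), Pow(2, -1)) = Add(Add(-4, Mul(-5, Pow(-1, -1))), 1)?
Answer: 44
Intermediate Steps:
b = -4 (b = Mul(-2, Add(Add(-4, Mul(-5, Pow(-1, -1))), 1)) = Mul(-2, Add(Add(-4, Mul(-5, -1)), 1)) = Mul(-2, Add(Add(-4, 5), 1)) = Mul(-2, Add(1, 1)) = Mul(-2, 2) = -4)
Add(v, Mul(-8, b)) = Add(12, Mul(-8, -4)) = Add(12, 32) = 44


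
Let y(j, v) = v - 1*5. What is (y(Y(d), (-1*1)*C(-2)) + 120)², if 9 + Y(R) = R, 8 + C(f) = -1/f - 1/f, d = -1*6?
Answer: 14884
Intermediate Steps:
d = -6
C(f) = -8 - 2/f (C(f) = -8 + (-1/f - 1/f) = -8 - 2/f)
Y(R) = -9 + R
y(j, v) = -5 + v (y(j, v) = v - 5 = -5 + v)
(y(Y(d), (-1*1)*C(-2)) + 120)² = ((-5 + (-1*1)*(-8 - 2/(-2))) + 120)² = ((-5 - (-8 - 2*(-½))) + 120)² = ((-5 - (-8 + 1)) + 120)² = ((-5 - 1*(-7)) + 120)² = ((-5 + 7) + 120)² = (2 + 120)² = 122² = 14884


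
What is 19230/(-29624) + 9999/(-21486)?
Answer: -59115513/53041772 ≈ -1.1145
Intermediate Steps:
19230/(-29624) + 9999/(-21486) = 19230*(-1/29624) + 9999*(-1/21486) = -9615/14812 - 3333/7162 = -59115513/53041772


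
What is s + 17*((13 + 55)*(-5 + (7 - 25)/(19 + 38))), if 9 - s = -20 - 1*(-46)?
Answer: -117079/19 ≈ -6162.1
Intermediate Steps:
s = -17 (s = 9 - (-20 - 1*(-46)) = 9 - (-20 + 46) = 9 - 1*26 = 9 - 26 = -17)
s + 17*((13 + 55)*(-5 + (7 - 25)/(19 + 38))) = -17 + 17*((13 + 55)*(-5 + (7 - 25)/(19 + 38))) = -17 + 17*(68*(-5 - 18/57)) = -17 + 17*(68*(-5 - 18*1/57)) = -17 + 17*(68*(-5 - 6/19)) = -17 + 17*(68*(-101/19)) = -17 + 17*(-6868/19) = -17 - 116756/19 = -117079/19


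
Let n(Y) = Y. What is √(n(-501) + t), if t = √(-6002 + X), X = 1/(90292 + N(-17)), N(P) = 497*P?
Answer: √(-3355836601149 + 81843*I*√40203056365455)/81843 ≈ 1.7255 + 22.449*I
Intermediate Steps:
X = 1/81843 (X = 1/(90292 + 497*(-17)) = 1/(90292 - 8449) = 1/81843 ≈ 1.2219e-5)
t = I*√40203056365455/81843 (t = √(-6002 + 1/81843) = √(-491221685/81843) = I*√40203056365455/81843 ≈ 77.473*I)
√(n(-501) + t) = √(-501 + I*√40203056365455/81843)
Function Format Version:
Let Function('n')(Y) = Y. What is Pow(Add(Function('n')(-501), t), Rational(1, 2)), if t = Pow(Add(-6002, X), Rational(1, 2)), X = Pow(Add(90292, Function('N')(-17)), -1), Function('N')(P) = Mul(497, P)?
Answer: Mul(Rational(1, 81843), Pow(Add(-3355836601149, Mul(81843, I, Pow(40203056365455, Rational(1, 2)))), Rational(1, 2))) ≈ Add(1.7255, Mul(22.449, I))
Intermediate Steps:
X = Rational(1, 81843) (X = Pow(Add(90292, Mul(497, -17)), -1) = Pow(Add(90292, -8449), -1) = Pow(81843, -1) = Rational(1, 81843) ≈ 1.2219e-5)
t = Mul(Rational(1, 81843), I, Pow(40203056365455, Rational(1, 2))) (t = Pow(Add(-6002, Rational(1, 81843)), Rational(1, 2)) = Pow(Rational(-491221685, 81843), Rational(1, 2)) = Mul(Rational(1, 81843), I, Pow(40203056365455, Rational(1, 2))) ≈ Mul(77.473, I))
Pow(Add(Function('n')(-501), t), Rational(1, 2)) = Pow(Add(-501, Mul(Rational(1, 81843), I, Pow(40203056365455, Rational(1, 2)))), Rational(1, 2))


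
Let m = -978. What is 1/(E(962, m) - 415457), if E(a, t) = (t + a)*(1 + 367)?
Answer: -1/421345 ≈ -2.3734e-6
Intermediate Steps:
E(a, t) = 368*a + 368*t (E(a, t) = (a + t)*368 = 368*a + 368*t)
1/(E(962, m) - 415457) = 1/((368*962 + 368*(-978)) - 415457) = 1/((354016 - 359904) - 415457) = 1/(-5888 - 415457) = 1/(-421345) = -1/421345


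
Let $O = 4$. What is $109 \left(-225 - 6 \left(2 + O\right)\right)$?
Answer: $-28449$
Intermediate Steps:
$109 \left(-225 - 6 \left(2 + O\right)\right) = 109 \left(-225 - 6 \left(2 + 4\right)\right) = 109 \left(-225 - 36\right) = 109 \left(-261\right) = -28449$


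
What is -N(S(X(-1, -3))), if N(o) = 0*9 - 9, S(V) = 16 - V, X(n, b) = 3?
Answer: 9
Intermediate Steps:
N(o) = -9 (N(o) = 0 - 9 = -9)
-N(S(X(-1, -3))) = -1*(-9) = 9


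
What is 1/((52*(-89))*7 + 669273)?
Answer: 1/636877 ≈ 1.5702e-6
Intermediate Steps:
1/((52*(-89))*7 + 669273) = 1/(-4628*7 + 669273) = 1/(-32396 + 669273) = 1/636877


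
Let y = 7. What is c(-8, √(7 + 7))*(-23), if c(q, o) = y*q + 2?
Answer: 1242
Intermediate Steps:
c(q, o) = 2 + 7*q (c(q, o) = 7*q + 2 = 2 + 7*q)
c(-8, √(7 + 7))*(-23) = (2 + 7*(-8))*(-23) = (2 - 56)*(-23) = -54*(-23) = 1242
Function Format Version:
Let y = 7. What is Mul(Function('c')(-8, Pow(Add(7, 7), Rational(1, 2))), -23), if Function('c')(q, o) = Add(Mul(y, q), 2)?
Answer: 1242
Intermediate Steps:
Function('c')(q, o) = Add(2, Mul(7, q)) (Function('c')(q, o) = Add(Mul(7, q), 2) = Add(2, Mul(7, q)))
Mul(Function('c')(-8, Pow(Add(7, 7), Rational(1, 2))), -23) = Mul(Add(2, Mul(7, -8)), -23) = Mul(Add(2, -56), -23) = Mul(-54, -23) = 1242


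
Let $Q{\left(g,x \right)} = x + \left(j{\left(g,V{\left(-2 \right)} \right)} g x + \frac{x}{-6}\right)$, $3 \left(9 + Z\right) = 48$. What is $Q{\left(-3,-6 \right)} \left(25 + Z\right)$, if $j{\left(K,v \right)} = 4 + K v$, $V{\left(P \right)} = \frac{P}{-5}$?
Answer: $\frac{7264}{5} \approx 1452.8$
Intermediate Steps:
$V{\left(P \right)} = - \frac{P}{5}$ ($V{\left(P \right)} = P \left(- \frac{1}{5}\right) = - \frac{P}{5}$)
$Z = 7$ ($Z = -9 + \frac{1}{3} \cdot 48 = -9 + 16 = 7$)
$Q{\left(g,x \right)} = \frac{5 x}{6} + g x \left(4 + \frac{2 g}{5}\right)$ ($Q{\left(g,x \right)} = x + \left(\left(4 + g \left(\left(- \frac{1}{5}\right) \left(-2\right)\right)\right) g x + \frac{x}{-6}\right) = x + \left(\left(4 + g \frac{2}{5}\right) g x + x \left(- \frac{1}{6}\right)\right) = x + \left(\left(4 + \frac{2 g}{5}\right) g x - \frac{x}{6}\right) = x + \left(g \left(4 + \frac{2 g}{5}\right) x - \frac{x}{6}\right) = x + \left(g x \left(4 + \frac{2 g}{5}\right) - \frac{x}{6}\right) = x + \left(- \frac{x}{6} + g x \left(4 + \frac{2 g}{5}\right)\right) = \frac{5 x}{6} + g x \left(4 + \frac{2 g}{5}\right)$)
$Q{\left(-3,-6 \right)} \left(25 + Z\right) = \frac{1}{30} \left(-6\right) \left(25 + 12 \left(-3\right) \left(10 - 3\right)\right) \left(25 + 7\right) = \frac{1}{30} \left(-6\right) \left(25 + 12 \left(-3\right) 7\right) 32 = \frac{1}{30} \left(-6\right) \left(25 - 252\right) 32 = \frac{1}{30} \left(-6\right) \left(-227\right) 32 = \frac{227}{5} \cdot 32 = \frac{7264}{5}$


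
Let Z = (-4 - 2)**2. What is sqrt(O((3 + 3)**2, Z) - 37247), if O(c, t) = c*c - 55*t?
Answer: I*sqrt(37931) ≈ 194.76*I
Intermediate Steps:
Z = 36 (Z = (-6)**2 = 36)
O(c, t) = c**2 - 55*t
sqrt(O((3 + 3)**2, Z) - 37247) = sqrt((((3 + 3)**2)**2 - 55*36) - 37247) = sqrt(((6**2)**2 - 1980) - 37247) = sqrt((36**2 - 1980) - 37247) = sqrt((1296 - 1980) - 37247) = sqrt(-684 - 37247) = sqrt(-37931) = I*sqrt(37931)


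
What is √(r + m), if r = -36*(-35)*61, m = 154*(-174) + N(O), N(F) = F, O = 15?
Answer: √50079 ≈ 223.78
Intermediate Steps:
m = -26781 (m = 154*(-174) + 15 = -26796 + 15 = -26781)
r = 76860 (r = 1260*61 = 76860)
√(r + m) = √(76860 - 26781) = √50079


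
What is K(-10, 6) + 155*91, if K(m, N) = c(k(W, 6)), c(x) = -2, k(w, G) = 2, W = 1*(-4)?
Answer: 14103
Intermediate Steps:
W = -4
K(m, N) = -2
K(-10, 6) + 155*91 = -2 + 155*91 = -2 + 14105 = 14103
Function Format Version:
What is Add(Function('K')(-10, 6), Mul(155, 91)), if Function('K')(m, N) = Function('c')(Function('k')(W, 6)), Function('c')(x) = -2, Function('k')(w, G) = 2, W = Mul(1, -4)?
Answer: 14103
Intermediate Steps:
W = -4
Function('K')(m, N) = -2
Add(Function('K')(-10, 6), Mul(155, 91)) = Add(-2, Mul(155, 91)) = Add(-2, 14105) = 14103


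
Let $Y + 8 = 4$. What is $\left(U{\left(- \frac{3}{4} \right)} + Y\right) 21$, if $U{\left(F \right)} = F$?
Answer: $- \frac{399}{4} \approx -99.75$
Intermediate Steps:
$Y = -4$ ($Y = -8 + 4 = -4$)
$\left(U{\left(- \frac{3}{4} \right)} + Y\right) 21 = \left(- \frac{3}{4} - 4\right) 21 = \left(- \frac{19}{4}\right) 21 = - \frac{399}{4}$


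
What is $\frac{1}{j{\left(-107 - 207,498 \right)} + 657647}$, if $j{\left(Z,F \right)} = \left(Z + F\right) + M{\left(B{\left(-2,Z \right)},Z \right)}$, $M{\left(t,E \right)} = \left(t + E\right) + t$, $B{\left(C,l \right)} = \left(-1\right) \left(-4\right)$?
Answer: $\frac{1}{657525} \approx 1.5209 \cdot 10^{-6}$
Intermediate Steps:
$B{\left(C,l \right)} = 4$
$M{\left(t,E \right)} = E + 2 t$ ($M{\left(t,E \right)} = \left(E + t\right) + t = E + 2 t$)
$j{\left(Z,F \right)} = 8 + F + 2 Z$ ($j{\left(Z,F \right)} = \left(Z + F\right) + \left(Z + 2 \cdot 4\right) = \left(F + Z\right) + \left(Z + 8\right) = \left(F + Z\right) + \left(8 + Z\right) = 8 + F + 2 Z$)
$\frac{1}{j{\left(-107 - 207,498 \right)} + 657647} = \frac{1}{\left(8 + 498 + 2 \left(-107 - 207\right)\right) + 657647} = \frac{1}{\left(8 + 498 + 2 \left(-314\right)\right) + 657647} = \frac{1}{\left(8 + 498 - 628\right) + 657647} = \frac{1}{-122 + 657647} = \frac{1}{657525}$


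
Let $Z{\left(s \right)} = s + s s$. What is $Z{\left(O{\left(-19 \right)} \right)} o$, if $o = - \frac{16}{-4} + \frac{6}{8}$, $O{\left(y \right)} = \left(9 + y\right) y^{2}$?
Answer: $\frac{123770655}{2} \approx 6.1885 \cdot 10^{7}$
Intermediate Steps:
$O{\left(y \right)} = y^{2} \left(9 + y\right)$
$Z{\left(s \right)} = s + s^{2}$
$o = \frac{19}{4}$ ($o = \left(-16\right) \left(- \frac{1}{4}\right) + 6 \cdot \frac{1}{8} = 4 + \frac{3}{4} = \frac{19}{4} \approx 4.75$)
$Z{\left(O{\left(-19 \right)} \right)} o = \left(-19\right)^{2} \left(9 - 19\right) \left(1 + \left(-19\right)^{2} \left(9 - 19\right)\right) \frac{19}{4} = 361 \left(-10\right) \left(1 + 361 \left(-10\right)\right) \frac{19}{4} = - 3610 \left(1 - 3610\right) \frac{19}{4} = \left(-3610\right) \left(-3609\right) \frac{19}{4} = 13028490 \cdot \frac{19}{4} = \frac{123770655}{2}$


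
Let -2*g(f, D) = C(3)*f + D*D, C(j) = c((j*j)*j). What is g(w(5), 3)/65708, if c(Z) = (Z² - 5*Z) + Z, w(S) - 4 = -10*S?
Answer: 28557/131416 ≈ 0.21730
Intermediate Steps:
w(S) = 4 - 10*S
c(Z) = Z² - 4*Z
C(j) = j³*(-4 + j³) (C(j) = ((j*j)*j)*(-4 + (j*j)*j) = (j²*j)*(-4 + j²*j) = j³*(-4 + j³))
g(f, D) = -621*f/2 - D²/2 (g(f, D) = -((3³*(-4 + 3³))*f + D*D)/2 = -((27*(-4 + 27))*f + D²)/2 = -((27*23)*f + D²)/2 = -(621*f + D²)/2 = -(D² + 621*f)/2 = -621*f/2 - D²/2)
g(w(5), 3)/65708 = (-621*(4 - 10*5)/2 - ½*3²)/65708 = (-621*(4 - 50)/2 - ½*9)*(1/65708) = (-621/2*(-46) - 9/2)*(1/65708) = (14283 - 9/2)*(1/65708) = (28557/2)*(1/65708) = 28557/131416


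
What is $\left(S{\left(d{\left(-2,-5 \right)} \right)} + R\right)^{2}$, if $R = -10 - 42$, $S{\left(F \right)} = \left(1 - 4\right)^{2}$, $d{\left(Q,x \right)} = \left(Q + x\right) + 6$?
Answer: $1849$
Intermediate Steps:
$d{\left(Q,x \right)} = 6 + Q + x$
$S{\left(F \right)} = 9$ ($S{\left(F \right)} = \left(-3\right)^{2} = 9$)
$R = -52$
$\left(S{\left(d{\left(-2,-5 \right)} \right)} + R\right)^{2} = \left(9 - 52\right)^{2} = \left(-43\right)^{2} = 1849$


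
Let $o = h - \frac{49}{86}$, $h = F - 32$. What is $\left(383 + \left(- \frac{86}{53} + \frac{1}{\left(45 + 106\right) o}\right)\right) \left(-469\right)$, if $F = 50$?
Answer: $- \frac{2145767343755}{11996497} \approx -1.7887 \cdot 10^{5}$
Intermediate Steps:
$h = 18$ ($h = 50 - 32 = 18$)
$o = \frac{1499}{86}$ ($o = 18 - \frac{49}{86} = \frac{1499}{86} \approx 17.43$)
$\left(383 + \left(- \frac{86}{53} + \frac{1}{\left(45 + 106\right) o}\right)\right) \left(-469\right) = \left(383 - \left(\frac{86}{53} - \frac{1}{\left(45 + 106\right) \frac{1499}{86}}\right)\right) \left(-469\right) = \left(383 - \left(\frac{86}{53} - \frac{1}{151} \cdot \frac{86}{1499}\right)\right) \left(-469\right) = \left(383 + \left(- \frac{86}{53} + \frac{1}{151} \cdot \frac{86}{1499}\right)\right) \left(-469\right) = \left(383 + \left(- \frac{86}{53} + \frac{86}{226349}\right)\right) \left(-469\right) = \left(383 - \frac{19461456}{11996497}\right) \left(-469\right) = \frac{4575196895}{11996497} \left(-469\right) = - \frac{2145767343755}{11996497}$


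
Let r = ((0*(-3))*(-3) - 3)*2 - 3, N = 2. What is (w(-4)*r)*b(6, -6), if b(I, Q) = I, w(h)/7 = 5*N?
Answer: -3780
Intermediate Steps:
w(h) = 70 (w(h) = 7*(5*2) = 7*10 = 70)
r = -9 (r = (0*(-3) - 3)*2 - 3 = (0 - 3)*2 - 3 = -3*2 - 3 = -6 - 3 = -9)
(w(-4)*r)*b(6, -6) = (70*(-9))*6 = -630*6 = -3780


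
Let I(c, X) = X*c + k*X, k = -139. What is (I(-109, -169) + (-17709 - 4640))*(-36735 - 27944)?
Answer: -1265315277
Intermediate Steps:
I(c, X) = -139*X + X*c (I(c, X) = X*c - 139*X = -139*X + X*c)
(I(-109, -169) + (-17709 - 4640))*(-36735 - 27944) = (-169*(-139 - 109) + (-17709 - 4640))*(-36735 - 27944) = (-169*(-248) - 22349)*(-64679) = (41912 - 22349)*(-64679) = 19563*(-64679) = -1265315277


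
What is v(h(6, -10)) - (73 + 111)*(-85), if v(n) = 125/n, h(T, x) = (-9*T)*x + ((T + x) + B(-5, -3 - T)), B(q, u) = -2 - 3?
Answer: 8304965/531 ≈ 15640.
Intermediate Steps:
B(q, u) = -5
h(T, x) = -5 + T + x - 9*T*x (h(T, x) = (-9*T)*x + ((T + x) - 5) = -9*T*x + (-5 + T + x) = -5 + T + x - 9*T*x)
v(h(6, -10)) - (73 + 111)*(-85) = 125/(-5 + 6 - 10 - 9*6*(-10)) - (73 + 111)*(-85) = 125/(-5 + 6 - 10 + 540) - 184*(-85) = 125/531 - 1*(-15640) = 125*(1/531) + 15640 = 125/531 + 15640 = 8304965/531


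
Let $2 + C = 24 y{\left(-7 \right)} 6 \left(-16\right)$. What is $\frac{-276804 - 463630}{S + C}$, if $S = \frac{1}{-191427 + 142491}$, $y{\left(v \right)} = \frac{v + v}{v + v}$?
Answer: $\frac{36233878224}{112846417} \approx 321.09$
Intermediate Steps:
$y{\left(v \right)} = 1$ ($y{\left(v \right)} = \frac{2 v}{2 v} = 2 v \frac{1}{2 v} = 1$)
$S = - \frac{1}{48936}$ ($S = \frac{1}{-48936} = - \frac{1}{48936} \approx -2.0435 \cdot 10^{-5}$)
$C = -2306$ ($C = -2 + 24 \cdot 1 \cdot 6 \left(-16\right) = -2 + 24 \left(-96\right) = -2 - 2304 = -2306$)
$\frac{-276804 - 463630}{S + C} = \frac{-276804 - 463630}{- \frac{1}{48936} - 2306} = - \frac{740434}{- \frac{112846417}{48936}} = \left(-740434\right) \left(- \frac{48936}{112846417}\right) = \frac{36233878224}{112846417}$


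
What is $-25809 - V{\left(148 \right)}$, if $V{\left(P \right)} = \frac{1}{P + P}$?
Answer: $- \frac{7639465}{296} \approx -25809.0$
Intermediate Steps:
$V{\left(P \right)} = \frac{1}{2 P}$
$-25809 - V{\left(148 \right)} = -25809 - \frac{1}{2 \cdot 148} = -25809 - \frac{1}{2} \cdot \frac{1}{148} = -25809 - \frac{1}{296} = - \frac{7639465}{296}$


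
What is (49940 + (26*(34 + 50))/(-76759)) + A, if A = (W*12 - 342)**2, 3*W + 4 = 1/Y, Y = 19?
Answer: 4931085183872/27709999 ≈ 1.7795e+5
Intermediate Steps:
W = -25/19 (W = -4/3 + (1/3)/19 = -4/3 + (1/3)*(1/19) = -4/3 + 1/57 = -25/19 ≈ -1.3158)
A = 46212804/361 (A = (-25/19*12 - 342)**2 = (-300/19 - 342)**2 = (-6798/19)**2 = 46212804/361 ≈ 1.2801e+5)
(49940 + (26*(34 + 50))/(-76759)) + A = (49940 + (26*(34 + 50))/(-76759)) + 46212804/361 = (49940 + (26*84)*(-1/76759)) + 46212804/361 = (49940 + 2184*(-1/76759)) + 46212804/361 = (49940 - 2184/76759) + 46212804/361 = 3833342276/76759 + 46212804/361 = 4931085183872/27709999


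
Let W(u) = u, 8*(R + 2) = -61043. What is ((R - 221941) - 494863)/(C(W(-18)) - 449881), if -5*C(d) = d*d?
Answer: 28977455/17997832 ≈ 1.6101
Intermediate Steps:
R = -61059/8 (R = -2 + (⅛)*(-61043) = -2 - 61043/8 = -61059/8 ≈ -7632.4)
C(d) = -d²/5 (C(d) = -d*d/5 = -d²/5)
((R - 221941) - 494863)/(C(W(-18)) - 449881) = ((-61059/8 - 221941) - 494863)/(-⅕*(-18)² - 449881) = (-1836587/8 - 494863)/(-⅕*324 - 449881) = -5795491/(8*(-324/5 - 449881)) = -5795491/(8*(-2249729/5)) = -5795491/8*(-5/2249729) = 28977455/17997832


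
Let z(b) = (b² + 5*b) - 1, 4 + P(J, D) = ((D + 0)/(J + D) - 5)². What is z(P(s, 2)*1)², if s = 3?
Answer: 56188435681/390625 ≈ 1.4384e+5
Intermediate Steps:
P(J, D) = -4 + (-5 + D/(D + J))² (P(J, D) = -4 + ((D + 0)/(J + D) - 5)² = -4 + (D/(D + J) - 5)² = -4 + (-5 + D/(D + J))²)
z(b) = -1 + b² + 5*b
z(P(s, 2)*1)² = (-1 + ((-4 + (4*2 + 5*3)²/(2 + 3)²)*1)² + 5*((-4 + (4*2 + 5*3)²/(2 + 3)²)*1))² = (-1 + ((-4 + (8 + 15)²/5²)*1)² + 5*((-4 + (8 + 15)²/5²)*1))² = (-1 + ((-4 + (1/25)*23²)*1)² + 5*((-4 + (1/25)*23²)*1))² = (-1 + ((-4 + (1/25)*529)*1)² + 5*((-4 + (1/25)*529)*1))² = (-1 + ((-4 + 529/25)*1)² + 5*((-4 + 529/25)*1))² = (-1 + ((429/25)*1)² + 5*((429/25)*1))² = (-1 + (429/25)² + 5*(429/25))² = (-1 + 184041/625 + 429/5)² = (237041/625)² = 56188435681/390625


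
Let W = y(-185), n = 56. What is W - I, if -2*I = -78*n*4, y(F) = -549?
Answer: -9285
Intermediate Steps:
W = -549
I = 8736 (I = -(-78*56)*4/2 = -(-2184)*4 = -½*(-17472) = 8736)
W - I = -549 - 1*8736 = -549 - 8736 = -9285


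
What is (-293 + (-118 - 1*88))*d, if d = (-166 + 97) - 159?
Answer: 113772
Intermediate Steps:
d = -228 (d = -69 - 159 = -228)
(-293 + (-118 - 1*88))*d = (-293 + (-118 - 1*88))*(-228) = (-293 + (-118 - 88))*(-228) = (-293 - 206)*(-228) = -499*(-228) = 113772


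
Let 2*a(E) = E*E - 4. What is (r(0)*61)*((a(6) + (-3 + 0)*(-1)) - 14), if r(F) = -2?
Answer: -610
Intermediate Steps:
a(E) = -2 + E²/2 (a(E) = (E*E - 4)/2 = (E² - 4)/2 = (-4 + E²)/2 = -2 + E²/2)
(r(0)*61)*((a(6) + (-3 + 0)*(-1)) - 14) = (-2*61)*(((-2 + (½)*6²) + (-3 + 0)*(-1)) - 14) = -122*(((-2 + (½)*36) - 3*(-1)) - 14) = -122*(((-2 + 18) + 3) - 14) = -122*((16 + 3) - 14) = -122*(19 - 14) = -122*5 = -610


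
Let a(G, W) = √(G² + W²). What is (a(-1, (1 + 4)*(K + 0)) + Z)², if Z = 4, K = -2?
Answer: (4 + √101)² ≈ 197.40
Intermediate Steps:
(a(-1, (1 + 4)*(K + 0)) + Z)² = (√((-1)² + ((1 + 4)*(-2 + 0))²) + 4)² = (√(1 + (5*(-2))²) + 4)² = (√(1 + (-10)²) + 4)² = (√(1 + 100) + 4)² = (√101 + 4)² = (4 + √101)²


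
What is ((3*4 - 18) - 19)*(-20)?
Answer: 500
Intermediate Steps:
((3*4 - 18) - 19)*(-20) = ((12 - 18) - 19)*(-20) = (-6 - 19)*(-20) = -25*(-20) = 500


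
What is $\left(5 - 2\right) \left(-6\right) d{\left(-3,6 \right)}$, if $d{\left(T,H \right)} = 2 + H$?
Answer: $-144$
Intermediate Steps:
$\left(5 - 2\right) \left(-6\right) d{\left(-3,6 \right)} = \left(5 - 2\right) \left(-6\right) \left(2 + 6\right) = \left(5 - 2\right) \left(-6\right) 8 = 3 \left(-6\right) 8 = \left(-18\right) 8 = -144$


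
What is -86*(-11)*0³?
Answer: 0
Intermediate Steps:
-86*(-11)*0³ = 946*0 = 0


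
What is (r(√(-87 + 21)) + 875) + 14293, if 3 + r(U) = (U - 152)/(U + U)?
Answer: 30331/2 + 38*I*√66/33 ≈ 15166.0 + 9.3549*I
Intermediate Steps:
r(U) = -3 + (-152 + U)/(2*U) (r(U) = -3 + (U - 152)/(U + U) = -3 + (-152 + U)/((2*U)) = -3 + (-152 + U)*(1/(2*U)) = -3 + (-152 + U)/(2*U))
(r(√(-87 + 21)) + 875) + 14293 = ((-5/2 - 76/√(-87 + 21)) + 875) + 14293 = ((-5/2 - 76*(-I*√66/66)) + 875) + 14293 = ((-5/2 - (-38)*I*√66/33) + 875) + 14293 = ((-5/2 + 38*I*√66/33) + 875) + 14293 = (1745/2 + 38*I*√66/33) + 14293 = 30331/2 + 38*I*√66/33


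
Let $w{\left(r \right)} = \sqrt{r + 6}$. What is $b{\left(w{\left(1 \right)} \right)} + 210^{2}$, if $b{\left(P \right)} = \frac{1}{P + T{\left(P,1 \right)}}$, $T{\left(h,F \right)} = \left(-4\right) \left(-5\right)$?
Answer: $\frac{17331320}{393} - \frac{\sqrt{7}}{393} \approx 44100.0$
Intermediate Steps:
$T{\left(h,F \right)} = 20$
$w{\left(r \right)} = \sqrt{6 + r}$
$b{\left(P \right)} = \frac{1}{20 + P}$ ($b{\left(P \right)} = \frac{1}{P + 20} = \frac{1}{20 + P}$)
$b{\left(w{\left(1 \right)} \right)} + 210^{2} = \frac{1}{20 + \sqrt{6 + 1}} + 210^{2} = \frac{1}{20 + \sqrt{7}} + 44100 = 44100 + \frac{1}{20 + \sqrt{7}}$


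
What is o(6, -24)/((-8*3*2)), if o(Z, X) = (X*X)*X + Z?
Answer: 2303/8 ≈ 287.88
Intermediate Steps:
o(Z, X) = Z + X**3 (o(Z, X) = X**2*X + Z = X**3 + Z = Z + X**3)
o(6, -24)/((-8*3*2)) = (6 + (-24)**3)/((-8*3*2)) = (6 - 13824)/((-24*2)) = -13818/(-48) = -13818*(-1/48) = 2303/8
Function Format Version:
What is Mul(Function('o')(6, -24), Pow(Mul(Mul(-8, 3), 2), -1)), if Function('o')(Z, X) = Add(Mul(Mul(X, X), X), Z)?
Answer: Rational(2303, 8) ≈ 287.88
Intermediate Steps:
Function('o')(Z, X) = Add(Z, Pow(X, 3)) (Function('o')(Z, X) = Add(Mul(Pow(X, 2), X), Z) = Add(Pow(X, 3), Z) = Add(Z, Pow(X, 3)))
Mul(Function('o')(6, -24), Pow(Mul(Mul(-8, 3), 2), -1)) = Mul(Add(6, Pow(-24, 3)), Pow(Mul(Mul(-8, 3), 2), -1)) = Mul(Add(6, -13824), Pow(Mul(-24, 2), -1)) = Mul(-13818, Pow(-48, -1)) = Mul(-13818, Rational(-1, 48)) = Rational(2303, 8)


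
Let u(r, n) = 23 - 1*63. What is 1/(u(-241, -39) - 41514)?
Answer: -1/41554 ≈ -2.4065e-5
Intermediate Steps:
u(r, n) = -40 (u(r, n) = 23 - 63 = -40)
1/(u(-241, -39) - 41514) = 1/(-40 - 41514) = 1/(-41554) = -1/41554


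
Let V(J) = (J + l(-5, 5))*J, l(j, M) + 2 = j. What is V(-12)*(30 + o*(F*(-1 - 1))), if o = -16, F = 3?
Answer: 28728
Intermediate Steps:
l(j, M) = -2 + j
V(J) = J*(-7 + J) (V(J) = (J + (-2 - 5))*J = (J - 7)*J = (-7 + J)*J = J*(-7 + J))
V(-12)*(30 + o*(F*(-1 - 1))) = (-12*(-7 - 12))*(30 - 48*(-1 - 1)) = (-12*(-19))*(30 - 48*(-2)) = 228*(30 - 16*(-6)) = 228*(30 + 96) = 228*126 = 28728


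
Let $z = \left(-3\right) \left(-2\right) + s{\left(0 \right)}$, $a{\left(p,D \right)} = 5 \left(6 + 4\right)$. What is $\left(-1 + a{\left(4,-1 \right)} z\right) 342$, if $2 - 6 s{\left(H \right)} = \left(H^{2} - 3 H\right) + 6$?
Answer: $90858$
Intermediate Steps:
$a{\left(p,D \right)} = 50$ ($a{\left(p,D \right)} = 5 \cdot 10 = 50$)
$s{\left(H \right)} = - \frac{2}{3} + \frac{H}{2} - \frac{H^{2}}{6}$ ($s{\left(H \right)} = \frac{1}{3} - \frac{\left(H^{2} - 3 H\right) + 6}{6} = \frac{1}{3} - \frac{6 + H^{2} - 3 H}{6} = \frac{1}{3} - \left(1 - \frac{H}{2} + \frac{H^{2}}{6}\right) = - \frac{2}{3} + \frac{H}{2} - \frac{H^{2}}{6}$)
$z = \frac{16}{3}$ ($z = \left(-3\right) \left(-2\right) - \left(\frac{2}{3} + \frac{0^{2}}{6}\right) = 6 - \frac{2}{3} = \frac{16}{3} \approx 5.3333$)
$\left(-1 + a{\left(4,-1 \right)} z\right) 342 = \left(-1 + 50 \cdot \frac{16}{3}\right) 342 = \left(-1 + \frac{800}{3}\right) 342 = \frac{797}{3} \cdot 342 = 90858$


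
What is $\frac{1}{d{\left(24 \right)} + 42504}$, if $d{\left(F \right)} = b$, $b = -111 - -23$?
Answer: $\frac{1}{42416} \approx 2.3576 \cdot 10^{-5}$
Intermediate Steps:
$b = -88$ ($b = -111 + 23 = -88$)
$d{\left(F \right)} = -88$
$\frac{1}{d{\left(24 \right)} + 42504} = \frac{1}{-88 + 42504} = \frac{1}{42416}$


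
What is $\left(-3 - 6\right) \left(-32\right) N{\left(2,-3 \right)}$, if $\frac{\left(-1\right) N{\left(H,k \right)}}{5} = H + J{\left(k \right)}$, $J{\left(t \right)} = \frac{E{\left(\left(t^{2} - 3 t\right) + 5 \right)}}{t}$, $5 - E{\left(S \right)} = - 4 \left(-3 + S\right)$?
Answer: $37920$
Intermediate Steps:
$E{\left(S \right)} = -7 + 4 S$ ($E{\left(S \right)} = 5 - - 4 \left(-3 + S\right) = 5 - \left(12 - 4 S\right) = 5 + \left(-12 + 4 S\right) = -7 + 4 S$)
$J{\left(t \right)} = \frac{13 - 12 t + 4 t^{2}}{t}$ ($J{\left(t \right)} = \frac{-7 + 4 \left(\left(t^{2} - 3 t\right) + 5\right)}{t} = \frac{-7 + 4 \left(5 + t^{2} - 3 t\right)}{t} = \frac{-7 + \left(20 - 12 t + 4 t^{2}\right)}{t} = \frac{13 - 12 t + 4 t^{2}}{t}$)
$N{\left(H,k \right)} = 60 - \frac{65}{k} - 20 k - 5 H$ ($N{\left(H,k \right)} = - 5 \left(H + \left(-12 + 4 k + \frac{13}{k}\right)\right) = - 5 \left(-12 + H + 4 k + \frac{13}{k}\right) = 60 - \frac{65}{k} - 20 k - 5 H$)
$\left(-3 - 6\right) \left(-32\right) N{\left(2,-3 \right)} = \left(-3 - 6\right) \left(-32\right) \left(60 - \frac{65}{-3} - -60 - 10\right) = \left(-9\right) \left(-32\right) \left(60 - - \frac{65}{3} + 60 - 10\right) = 288 \left(60 + \frac{65}{3} + 60 - 10\right) = 288 \cdot \frac{395}{3} = 37920$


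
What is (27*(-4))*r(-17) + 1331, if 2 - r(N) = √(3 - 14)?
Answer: 1115 + 108*I*√11 ≈ 1115.0 + 358.2*I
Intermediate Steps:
r(N) = 2 - I*√11 (r(N) = 2 - √(3 - 14) = 2 - √(-11) = 2 - I*√11)
(27*(-4))*r(-17) + 1331 = (27*(-4))*(2 - I*√11) + 1331 = -108*(2 - I*√11) + 1331 = (-216 + 108*I*√11) + 1331 = 1115 + 108*I*√11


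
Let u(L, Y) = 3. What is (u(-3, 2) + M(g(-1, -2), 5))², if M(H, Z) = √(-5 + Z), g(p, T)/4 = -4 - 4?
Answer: 9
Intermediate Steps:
g(p, T) = -32 (g(p, T) = 4*(-4 - 4) = 4*(-8) = -32)
(u(-3, 2) + M(g(-1, -2), 5))² = (3 + √(-5 + 5))² = (3 + √0)² = (3 + 0)² = 3² = 9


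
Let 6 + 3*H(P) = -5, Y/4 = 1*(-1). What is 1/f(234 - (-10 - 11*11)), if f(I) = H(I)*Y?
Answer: 3/44 ≈ 0.068182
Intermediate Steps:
Y = -4 (Y = 4*(1*(-1)) = 4*(-1) = -4)
H(P) = -11/3 (H(P) = -2 + (⅓)*(-5) = -2 - 5/3 = -11/3)
f(I) = 44/3 (f(I) = -11/3*(-4) = 44/3)
1/f(234 - (-10 - 11*11)) = 1/(44/3) = 3/44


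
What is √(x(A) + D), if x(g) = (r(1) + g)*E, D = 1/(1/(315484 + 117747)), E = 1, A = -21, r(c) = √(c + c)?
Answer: √(433210 + √2) ≈ 658.19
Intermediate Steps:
r(c) = √2*√c (r(c) = √(2*c) = √2*√c)
D = 433231 (D = 1/(1/433231) = 433231)
x(g) = g + √2 (x(g) = (√2*√1 + g)*1 = (√2*1 + g)*1 = (√2 + g)*1 = (g + √2)*1 = g + √2)
√(x(A) + D) = √((-21 + √2) + 433231) = √(433210 + √2)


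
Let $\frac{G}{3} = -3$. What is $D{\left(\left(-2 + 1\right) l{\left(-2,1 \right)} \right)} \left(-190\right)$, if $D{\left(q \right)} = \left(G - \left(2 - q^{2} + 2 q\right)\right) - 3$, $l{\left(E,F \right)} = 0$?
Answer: $2660$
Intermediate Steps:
$G = -9$ ($G = 3 \left(-3\right) = -9$)
$D{\left(q \right)} = -14 + q^{2} - 2 q$ ($D{\left(q \right)} = \left(-9 - \left(2 - q^{2} + 2 q\right)\right) - 3 = \left(-11 + q^{2} - 2 q\right) - 3 = -14 + q^{2} - 2 q$)
$D{\left(\left(-2 + 1\right) l{\left(-2,1 \right)} \right)} \left(-190\right) = \left(-14 + \left(\left(-2 + 1\right) 0\right)^{2} - 2 \left(-2 + 1\right) 0\right) \left(-190\right) = \left(-14 + \left(\left(-1\right) 0\right)^{2} - 2 \left(\left(-1\right) 0\right)\right) \left(-190\right) = \left(-14 + 0^{2} - 0\right) \left(-190\right) = \left(-14 + 0 + 0\right) \left(-190\right) = \left(-14\right) \left(-190\right) = 2660$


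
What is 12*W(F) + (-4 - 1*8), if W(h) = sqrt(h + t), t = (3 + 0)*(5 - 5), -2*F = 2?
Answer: -12 + 12*I ≈ -12.0 + 12.0*I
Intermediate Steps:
F = -1 (F = -1/2*2 = -1)
t = 0 (t = 3*0 = 0)
W(h) = sqrt(h) (W(h) = sqrt(h + 0) = sqrt(h))
12*W(F) + (-4 - 1*8) = 12*sqrt(-1) + (-4 - 1*8) = 12*I + (-4 - 8) = 12*I - 12 = -12 + 12*I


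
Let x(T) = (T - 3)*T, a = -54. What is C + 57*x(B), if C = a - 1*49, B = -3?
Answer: 923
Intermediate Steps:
x(T) = T*(-3 + T) (x(T) = (-3 + T)*T = T*(-3 + T))
C = -103 (C = -54 - 1*49 = -54 - 49 = -103)
C + 57*x(B) = -103 + 57*(-3*(-3 - 3)) = -103 + 57*(-3*(-6)) = -103 + 57*18 = -103 + 1026 = 923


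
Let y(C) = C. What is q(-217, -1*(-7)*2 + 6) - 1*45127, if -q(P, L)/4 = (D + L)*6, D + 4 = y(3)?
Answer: -45583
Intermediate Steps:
D = -1 (D = -4 + 3 = -1)
q(P, L) = 24 - 24*L (q(P, L) = -4*(-1 + L)*6 = -4*(-6 + 6*L) = 24 - 24*L)
q(-217, -1*(-7)*2 + 6) - 1*45127 = (24 - 24*(-1*(-7)*2 + 6)) - 1*45127 = (24 - 24*(7*2 + 6)) - 45127 = (24 - 24*(14 + 6)) - 45127 = (24 - 24*20) - 45127 = (24 - 480) - 45127 = -456 - 45127 = -45583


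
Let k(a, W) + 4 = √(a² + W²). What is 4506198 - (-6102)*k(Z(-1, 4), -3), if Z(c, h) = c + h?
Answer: 4481790 + 18306*√2 ≈ 4.5077e+6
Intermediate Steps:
k(a, W) = -4 + √(W² + a²) (k(a, W) = -4 + √(a² + W²) = -4 + √(W² + a²))
4506198 - (-6102)*k(Z(-1, 4), -3) = 4506198 - (-6102)*(-4 + √((-3)² + (-1 + 4)²)) = 4506198 - (-6102)*(-4 + √(9 + 3²)) = 4506198 - (-6102)*(-4 + √(9 + 9)) = 4506198 - (-6102)*(-4 + √18) = 4506198 - (-6102)*(-4 + 3*√2) = 4506198 - (24408 - 18306*√2) = 4506198 + (-24408 + 18306*√2) = 4481790 + 18306*√2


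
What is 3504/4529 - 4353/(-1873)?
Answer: 26277729/8482817 ≈ 3.0978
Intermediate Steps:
3504/4529 - 4353/(-1873) = 3504*(1/4529) - 4353*(-1/1873) = 3504/4529 + 4353/1873 = 26277729/8482817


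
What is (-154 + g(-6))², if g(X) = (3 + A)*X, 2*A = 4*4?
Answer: 48400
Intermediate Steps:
A = 8 (A = (4*4)/2 = (½)*16 = 8)
g(X) = 11*X (g(X) = (3 + 8)*X = 11*X)
(-154 + g(-6))² = (-154 + 11*(-6))² = (-154 - 66)² = (-220)² = 48400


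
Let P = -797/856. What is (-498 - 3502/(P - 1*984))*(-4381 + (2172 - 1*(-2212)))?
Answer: -1250599758/843101 ≈ -1483.3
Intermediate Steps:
P = -797/856 (P = -797*1/856 = -797/856 ≈ -0.93108)
(-498 - 3502/(P - 1*984))*(-4381 + (2172 - 1*(-2212))) = (-498 - 3502/(-797/856 - 1*984))*(-4381 + (2172 - 1*(-2212))) = (-498 - 3502/(-797/856 - 984))*(-4381 + (2172 + 2212)) = (-498 - 3502/(-843101/856))*(-4381 + 4384) = (-498 - 3502*(-856/843101))*3 = (-498 + 2997712/843101)*3 = -416866586/843101*3 = -1250599758/843101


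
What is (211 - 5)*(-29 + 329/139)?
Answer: -762612/139 ≈ -5486.4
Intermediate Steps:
(211 - 5)*(-29 + 329/139) = 206*(-29 + 329*(1/139)) = 206*(-29 + 329/139) = 206*(-3702/139) = -762612/139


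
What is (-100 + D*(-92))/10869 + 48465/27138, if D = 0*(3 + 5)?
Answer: 174684095/98320974 ≈ 1.7767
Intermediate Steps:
D = 0 (D = 0*8 = 0)
(-100 + D*(-92))/10869 + 48465/27138 = (-100 + 0*(-92))/10869 + 48465/27138 = (-100 + 0)*(1/10869) + 48465*(1/27138) = -100*1/10869 + 16155/9046 = -100/10869 + 16155/9046 = 174684095/98320974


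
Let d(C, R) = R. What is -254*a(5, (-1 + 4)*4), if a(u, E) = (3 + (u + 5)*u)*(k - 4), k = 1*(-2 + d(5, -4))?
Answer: 134620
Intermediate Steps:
k = -6 (k = 1*(-2 - 4) = 1*(-6) = -6)
a(u, E) = -30 - 10*u*(5 + u) (a(u, E) = (3 + (u + 5)*u)*(-6 - 4) = (3 + (5 + u)*u)*(-10) = (3 + u*(5 + u))*(-10) = -30 - 10*u*(5 + u))
-254*a(5, (-1 + 4)*4) = -254*(-30 - 50*5 - 10*5**2) = -254*(-30 - 250 - 10*25) = -254*(-30 - 250 - 250) = -254*(-530) = 134620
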